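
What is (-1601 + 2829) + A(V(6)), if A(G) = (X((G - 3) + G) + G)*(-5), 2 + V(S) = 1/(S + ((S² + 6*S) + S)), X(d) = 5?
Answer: 101887/84 ≈ 1212.9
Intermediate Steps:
V(S) = -2 + 1/(S² + 8*S) (V(S) = -2 + 1/(S + ((S² + 6*S) + S)) = -2 + 1/(S + (S² + 7*S)) = -2 + 1/(S² + 8*S))
A(G) = -25 - 5*G (A(G) = (5 + G)*(-5) = -25 - 5*G)
(-1601 + 2829) + A(V(6)) = (-1601 + 2829) + (-25 - 5*(1 - 16*6 - 2*6²)/(6*(8 + 6))) = 1228 + (-25 - 5*(1 - 96 - 2*36)/(6*14)) = 1228 + (-25 - 5*(1 - 96 - 72)/(6*14)) = 1228 + (-25 - 5*(-167)/(6*14)) = 1228 + (-25 - 5*(-167/84)) = 1228 + (-25 + 835/84) = 1228 - 1265/84 = 101887/84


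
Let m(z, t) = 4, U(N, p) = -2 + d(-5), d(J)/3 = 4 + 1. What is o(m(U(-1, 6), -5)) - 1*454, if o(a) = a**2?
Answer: -438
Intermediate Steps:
d(J) = 15 (d(J) = 3*(4 + 1) = 3*5 = 15)
U(N, p) = 13 (U(N, p) = -2 + 15 = 13)
o(m(U(-1, 6), -5)) - 1*454 = 4**2 - 1*454 = 16 - 454 = -438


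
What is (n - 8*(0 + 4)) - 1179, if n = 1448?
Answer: 237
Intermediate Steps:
(n - 8*(0 + 4)) - 1179 = (1448 - 8*(0 + 4)) - 1179 = (1448 - 8*4) - 1179 = (1448 - 32) - 1179 = 1416 - 1179 = 237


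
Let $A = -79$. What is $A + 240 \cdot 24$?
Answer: $5681$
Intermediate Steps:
$A + 240 \cdot 24 = -79 + 240 \cdot 24 = -79 + 5760 = 5681$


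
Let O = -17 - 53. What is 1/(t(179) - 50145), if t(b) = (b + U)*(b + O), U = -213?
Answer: -1/53851 ≈ -1.8570e-5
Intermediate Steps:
O = -70
t(b) = (-213 + b)*(-70 + b) (t(b) = (b - 213)*(b - 70) = (-213 + b)*(-70 + b))
1/(t(179) - 50145) = 1/((14910 + 179² - 283*179) - 50145) = 1/((14910 + 32041 - 50657) - 50145) = 1/(-3706 - 50145) = 1/(-53851) = -1/53851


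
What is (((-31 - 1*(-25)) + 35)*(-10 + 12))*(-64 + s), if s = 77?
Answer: 754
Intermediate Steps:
(((-31 - 1*(-25)) + 35)*(-10 + 12))*(-64 + s) = (((-31 - 1*(-25)) + 35)*(-10 + 12))*(-64 + 77) = (((-31 + 25) + 35)*2)*13 = ((-6 + 35)*2)*13 = (29*2)*13 = 58*13 = 754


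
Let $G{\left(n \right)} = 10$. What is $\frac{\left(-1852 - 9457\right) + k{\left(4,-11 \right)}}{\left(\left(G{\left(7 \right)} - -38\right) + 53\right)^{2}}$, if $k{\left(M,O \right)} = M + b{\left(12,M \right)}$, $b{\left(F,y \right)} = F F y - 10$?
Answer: $- \frac{10739}{10201} \approx -1.0527$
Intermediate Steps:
$b{\left(F,y \right)} = -10 + y F^{2}$ ($b{\left(F,y \right)} = F^{2} y - 10 = y F^{2} - 10 = -10 + y F^{2}$)
$k{\left(M,O \right)} = -10 + 145 M$ ($k{\left(M,O \right)} = M + \left(-10 + M 12^{2}\right) = M + \left(-10 + M 144\right) = M + \left(-10 + 144 M\right) = -10 + 145 M$)
$\frac{\left(-1852 - 9457\right) + k{\left(4,-11 \right)}}{\left(\left(G{\left(7 \right)} - -38\right) + 53\right)^{2}} = \frac{\left(-1852 - 9457\right) + \left(-10 + 145 \cdot 4\right)}{\left(\left(10 - -38\right) + 53\right)^{2}} = \frac{-11309 + \left(-10 + 580\right)}{\left(\left(10 + 38\right) + 53\right)^{2}} = \frac{-11309 + 570}{\left(48 + 53\right)^{2}} = - \frac{10739}{101^{2}} = - \frac{10739}{10201}$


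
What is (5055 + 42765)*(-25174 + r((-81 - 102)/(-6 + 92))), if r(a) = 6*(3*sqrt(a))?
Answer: -1203820680 + 430380*I*sqrt(15738)/43 ≈ -1.2038e+9 + 1.2556e+6*I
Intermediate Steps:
r(a) = 18*sqrt(a)
(5055 + 42765)*(-25174 + r((-81 - 102)/(-6 + 92))) = (5055 + 42765)*(-25174 + 18*sqrt((-81 - 102)/(-6 + 92))) = 47820*(-25174 + 18*sqrt(-183/86)) = 47820*(-25174 + 18*(I*sqrt(15738)/86)) = 47820*(-25174 + 9*I*sqrt(15738)/43) = -1203820680 + 430380*I*sqrt(15738)/43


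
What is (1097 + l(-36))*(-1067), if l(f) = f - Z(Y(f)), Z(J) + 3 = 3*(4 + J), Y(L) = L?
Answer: -1237720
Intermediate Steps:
Z(J) = 9 + 3*J (Z(J) = -3 + 3*(4 + J) = -3 + (12 + 3*J) = 9 + 3*J)
l(f) = -9 - 2*f (l(f) = f - (9 + 3*f) = f + (-9 - 3*f) = -9 - 2*f)
(1097 + l(-36))*(-1067) = (1097 + (-9 - 2*(-36)))*(-1067) = (1097 + (-9 + 72))*(-1067) = (1097 + 63)*(-1067) = 1160*(-1067) = -1237720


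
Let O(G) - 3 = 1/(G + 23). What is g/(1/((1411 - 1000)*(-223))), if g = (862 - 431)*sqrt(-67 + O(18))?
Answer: -39502443*I*sqrt(107543)/41 ≈ -3.1596e+8*I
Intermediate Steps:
O(G) = 3 + 1/(23 + G) (O(G) = 3 + 1/(G + 23) = 3 + 1/(23 + G))
g = 431*I*sqrt(107543)/41 (g = (862 - 431)*sqrt(-67 + (70 + 3*18)/(23 + 18)) = 431*sqrt(-67 + (70 + 54)/41) = 431*sqrt(-67 + (1/41)*124) = 431*sqrt(-67 + 124/41) = 431*sqrt(-2623/41) = 431*(I*sqrt(107543)/41) = 431*I*sqrt(107543)/41 ≈ 3447.3*I)
g/(1/((1411 - 1000)*(-223))) = (431*I*sqrt(107543)/41)/(1/((1411 - 1000)*(-223))) = (431*I*sqrt(107543)/41)/(1/(411*(-223))) = (431*I*sqrt(107543)/41)/(1/(-91653)) = (431*I*sqrt(107543)/41)/(-1/91653) = (431*I*sqrt(107543)/41)*(-91653) = -39502443*I*sqrt(107543)/41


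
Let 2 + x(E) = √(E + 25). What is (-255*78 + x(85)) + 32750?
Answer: 12858 + √110 ≈ 12868.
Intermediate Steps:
x(E) = -2 + √(25 + E) (x(E) = -2 + √(E + 25) = -2 + √(25 + E))
(-255*78 + x(85)) + 32750 = (-255*78 + (-2 + √(25 + 85))) + 32750 = (-19890 + (-2 + √110)) + 32750 = (-19892 + √110) + 32750 = 12858 + √110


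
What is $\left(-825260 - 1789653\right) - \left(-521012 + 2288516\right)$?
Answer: $-4382417$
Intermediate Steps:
$\left(-825260 - 1789653\right) - \left(-521012 + 2288516\right) = \left(-825260 - 1789653\right) - 1767504 = -2614913 - 1767504 = -4382417$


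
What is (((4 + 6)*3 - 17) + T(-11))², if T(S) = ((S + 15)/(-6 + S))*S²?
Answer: 69169/289 ≈ 239.34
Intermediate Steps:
T(S) = S²*(15 + S)/(-6 + S) (T(S) = ((15 + S)/(-6 + S))*S² = S²*(15 + S)/(-6 + S))
(((4 + 6)*3 - 17) + T(-11))² = (((4 + 6)*3 - 17) + (-11)²*(15 - 11)/(-6 - 11))² = ((10*3 - 17) + 121*4/(-17))² = ((30 - 17) + 121*(-1/17)*4)² = (13 - 484/17)² = (-263/17)² = 69169/289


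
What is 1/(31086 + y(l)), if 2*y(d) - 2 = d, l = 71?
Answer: 2/62245 ≈ 3.2131e-5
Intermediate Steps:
y(d) = 1 + d/2
1/(31086 + y(l)) = 1/(31086 + (1 + (1/2)*71)) = 1/(31086 + (1 + 71/2)) = 1/(31086 + 73/2) = 1/(62245/2) = 2/62245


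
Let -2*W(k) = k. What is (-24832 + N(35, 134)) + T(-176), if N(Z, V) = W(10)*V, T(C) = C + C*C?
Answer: 5298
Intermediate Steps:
W(k) = -k/2
T(C) = C + C**2
N(Z, V) = -5*V (N(Z, V) = (-1/2*10)*V = -5*V)
(-24832 + N(35, 134)) + T(-176) = (-24832 - 5*134) - 176*(1 - 176) = (-24832 - 670) - 176*(-175) = -25502 + 30800 = 5298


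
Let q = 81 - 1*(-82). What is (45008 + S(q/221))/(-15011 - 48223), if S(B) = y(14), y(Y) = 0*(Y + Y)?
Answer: -22504/31617 ≈ -0.71177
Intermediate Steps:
q = 163 (q = 81 + 82 = 163)
y(Y) = 0 (y(Y) = 0*(2*Y) = 0)
S(B) = 0
(45008 + S(q/221))/(-15011 - 48223) = (45008 + 0)/(-15011 - 48223) = 45008/(-63234) = 45008*(-1/63234) = -22504/31617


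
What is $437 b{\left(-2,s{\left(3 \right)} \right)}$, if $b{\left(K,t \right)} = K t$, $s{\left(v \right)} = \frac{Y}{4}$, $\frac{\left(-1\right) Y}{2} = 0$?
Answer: $0$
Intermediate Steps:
$Y = 0$ ($Y = \left(-2\right) 0 = 0$)
$s{\left(v \right)} = 0$ ($s{\left(v \right)} = \frac{0}{4} = 0 \cdot \frac{1}{4} = 0$)
$437 b{\left(-2,s{\left(3 \right)} \right)} = 437 \left(\left(-2\right) 0\right) = 437 \cdot 0 = 0$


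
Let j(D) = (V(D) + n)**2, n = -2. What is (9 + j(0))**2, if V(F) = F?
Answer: 169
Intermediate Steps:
j(D) = (-2 + D)**2 (j(D) = (D - 2)**2 = (-2 + D)**2)
(9 + j(0))**2 = (9 + (-2 + 0)**2)**2 = (9 + (-2)**2)**2 = (9 + 4)**2 = 13**2 = 169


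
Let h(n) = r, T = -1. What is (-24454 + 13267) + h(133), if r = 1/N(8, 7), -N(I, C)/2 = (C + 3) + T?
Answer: -201367/18 ≈ -11187.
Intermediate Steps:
N(I, C) = -4 - 2*C (N(I, C) = -2*((C + 3) - 1) = -2*((3 + C) - 1) = -2*(2 + C) = -4 - 2*C)
r = -1/18 (r = 1/(-4 - 2*7) = 1/(-4 - 14) = 1/(-18) = -1/18 ≈ -0.055556)
h(n) = -1/18
(-24454 + 13267) + h(133) = (-24454 + 13267) - 1/18 = -11187 - 1/18 = -201367/18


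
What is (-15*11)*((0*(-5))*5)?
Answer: 0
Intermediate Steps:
(-15*11)*((0*(-5))*5) = -0*5 = -165*0 = 0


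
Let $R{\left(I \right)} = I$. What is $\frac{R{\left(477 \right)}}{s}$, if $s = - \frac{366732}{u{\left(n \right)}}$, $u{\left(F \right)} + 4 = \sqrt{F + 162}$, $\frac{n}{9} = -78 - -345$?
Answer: $\frac{53}{10187} - \frac{159 \sqrt{285}}{40748} \approx -0.060671$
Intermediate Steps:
$n = 2403$ ($n = 9 \left(-78 - -345\right) = 9 \left(-78 + 345\right) = 9 \cdot 267 = 2403$)
$u{\left(F \right)} = -4 + \sqrt{162 + F}$ ($u{\left(F \right)} = -4 + \sqrt{F + 162} = -4 + \sqrt{162 + F}$)
$s = - \frac{366732}{-4 + 3 \sqrt{285}}$ ($s = - \frac{366732}{-4 + \sqrt{162 + 2403}} = - \frac{366732}{-4 + \sqrt{2565}} = - \frac{366732}{-4 + 3 \sqrt{285}} \approx -7862.1$)
$\frac{R{\left(477 \right)}}{s} = \frac{477}{- \frac{1466928}{2549} - \frac{1100196 \sqrt{285}}{2549}}$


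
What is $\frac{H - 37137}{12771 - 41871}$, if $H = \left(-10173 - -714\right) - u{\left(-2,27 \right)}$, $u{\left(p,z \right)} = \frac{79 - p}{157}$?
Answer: $\frac{2438551}{1522900} \approx 1.6013$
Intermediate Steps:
$u{\left(p,z \right)} = \frac{79}{157} - \frac{p}{157}$ ($u{\left(p,z \right)} = \left(79 - p\right) \frac{1}{157} = \frac{79}{157} - \frac{p}{157}$)
$H = - \frac{1485144}{157}$ ($H = \left(-10173 - -714\right) - \left(\frac{79}{157} - - \frac{2}{157}\right) = \left(-10173 + \left(720 - 6\right)\right) - \left(\frac{79}{157} + \frac{2}{157}\right) = \left(-10173 + 714\right) - \frac{81}{157} = -9459 - \frac{81}{157} = - \frac{1485144}{157} \approx -9459.5$)
$\frac{H - 37137}{12771 - 41871} = \frac{- \frac{1485144}{157} - 37137}{12771 - 41871} = - \frac{7315653}{157 \left(-29100\right)} = \left(- \frac{7315653}{157}\right) \left(- \frac{1}{29100}\right) = \frac{2438551}{1522900}$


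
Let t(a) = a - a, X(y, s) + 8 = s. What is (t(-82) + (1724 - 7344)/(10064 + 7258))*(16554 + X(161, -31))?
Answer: -15469050/2887 ≈ -5358.2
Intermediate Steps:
X(y, s) = -8 + s
t(a) = 0
(t(-82) + (1724 - 7344)/(10064 + 7258))*(16554 + X(161, -31)) = (0 + (1724 - 7344)/(10064 + 7258))*(16554 + (-8 - 31)) = (0 - 5620/17322)*(16554 - 39) = (0 - 5620*1/17322)*16515 = (0 - 2810/8661)*16515 = -2810/8661*16515 = -15469050/2887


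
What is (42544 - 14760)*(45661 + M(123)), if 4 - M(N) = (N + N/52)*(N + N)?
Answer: 5354713076/13 ≈ 4.1190e+8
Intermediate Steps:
M(N) = 4 - 53*N**2/26 (M(N) = 4 - (N + N/52)*(N + N) = 4 - (N + N*(1/52))*2*N = 4 - (N + N/52)*2*N = 4 - 53*N/52*2*N = 4 - 53*N**2/26)
(42544 - 14760)*(45661 + M(123)) = (42544 - 14760)*(45661 + (4 - 53/26*123**2)) = 27784*(45661 + (4 - 53/26*15129)) = 27784*(45661 + (4 - 801837/26)) = 27784*(45661 - 801733/26) = 27784*(385453/26) = 5354713076/13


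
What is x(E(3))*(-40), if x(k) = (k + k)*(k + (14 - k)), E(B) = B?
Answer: -3360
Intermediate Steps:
x(k) = 28*k (x(k) = (2*k)*14 = 28*k)
x(E(3))*(-40) = (28*3)*(-40) = 84*(-40) = -3360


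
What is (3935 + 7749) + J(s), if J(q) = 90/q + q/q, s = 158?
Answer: 923160/79 ≈ 11686.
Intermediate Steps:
J(q) = 1 + 90/q (J(q) = 90/q + 1 = 1 + 90/q)
(3935 + 7749) + J(s) = (3935 + 7749) + (90 + 158)/158 = 11684 + (1/158)*248 = 11684 + 124/79 = 923160/79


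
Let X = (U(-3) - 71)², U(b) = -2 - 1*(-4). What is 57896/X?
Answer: 57896/4761 ≈ 12.160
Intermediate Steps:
U(b) = 2 (U(b) = -2 + 4 = 2)
X = 4761 (X = (2 - 71)² = (-69)² = 4761)
57896/X = 57896/4761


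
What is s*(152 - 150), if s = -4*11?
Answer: -88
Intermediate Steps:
s = -44
s*(152 - 150) = -44*(152 - 150) = -44*2 = -88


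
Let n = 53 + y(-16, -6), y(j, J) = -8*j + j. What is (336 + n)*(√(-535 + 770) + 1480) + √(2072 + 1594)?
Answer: 741480 + √3666 + 501*√235 ≈ 7.4922e+5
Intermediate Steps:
y(j, J) = -7*j
n = 165 (n = 53 - 7*(-16) = 53 + 112 = 165)
(336 + n)*(√(-535 + 770) + 1480) + √(2072 + 1594) = (336 + 165)*(√(-535 + 770) + 1480) + √(2072 + 1594) = 501*(√235 + 1480) + √3666 = 501*(1480 + √235) + √3666 = (741480 + 501*√235) + √3666 = 741480 + √3666 + 501*√235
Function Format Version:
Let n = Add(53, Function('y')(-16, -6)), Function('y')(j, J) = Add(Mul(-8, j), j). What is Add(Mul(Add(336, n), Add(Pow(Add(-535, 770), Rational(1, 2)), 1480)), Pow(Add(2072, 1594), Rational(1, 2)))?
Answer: Add(741480, Pow(3666, Rational(1, 2)), Mul(501, Pow(235, Rational(1, 2)))) ≈ 7.4922e+5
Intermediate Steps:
Function('y')(j, J) = Mul(-7, j)
n = 165 (n = Add(53, Mul(-7, -16)) = Add(53, 112) = 165)
Add(Mul(Add(336, n), Add(Pow(Add(-535, 770), Rational(1, 2)), 1480)), Pow(Add(2072, 1594), Rational(1, 2))) = Add(Mul(Add(336, 165), Add(Pow(Add(-535, 770), Rational(1, 2)), 1480)), Pow(Add(2072, 1594), Rational(1, 2))) = Add(Mul(501, Add(Pow(235, Rational(1, 2)), 1480)), Pow(3666, Rational(1, 2))) = Add(Mul(501, Add(1480, Pow(235, Rational(1, 2)))), Pow(3666, Rational(1, 2))) = Add(Add(741480, Mul(501, Pow(235, Rational(1, 2)))), Pow(3666, Rational(1, 2))) = Add(741480, Pow(3666, Rational(1, 2)), Mul(501, Pow(235, Rational(1, 2))))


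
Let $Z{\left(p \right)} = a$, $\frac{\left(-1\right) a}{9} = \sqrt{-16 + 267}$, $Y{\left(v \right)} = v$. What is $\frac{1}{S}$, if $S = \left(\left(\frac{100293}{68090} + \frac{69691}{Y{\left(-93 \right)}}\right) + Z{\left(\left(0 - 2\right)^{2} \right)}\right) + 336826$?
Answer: $\frac{13476365718309559230}{4529110669398134403859141} + \frac{360890188352100 \sqrt{251}}{4529110669398134403859141} \approx 2.9768 \cdot 10^{-6}$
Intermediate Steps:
$a = - 9 \sqrt{251}$ ($a = - 9 \sqrt{-16 + 267} = - 9 \sqrt{251} \approx -142.59$)
$Z{\left(p \right)} = - 9 \sqrt{251}$
$S = \frac{2128170924679}{6332370} - 9 \sqrt{251}$ ($S = \left(\left(\frac{100293}{68090} + \frac{69691}{-93}\right) - 9 \sqrt{251}\right) + 336826 = \left(\left(100293 \cdot \frac{1}{68090} + 69691 \left(- \frac{1}{93}\right)\right) - 9 \sqrt{251}\right) + 336826 = \left(\left(\frac{100293}{68090} - \frac{69691}{93}\right) - 9 \sqrt{251}\right) + 336826 = \left(- \frac{4735932941}{6332370} - 9 \sqrt{251}\right) + 336826 = \frac{2128170924679}{6332370} - 9 \sqrt{251} \approx 3.3594 \cdot 10^{5}$)
$\frac{1}{S} = \frac{1}{\frac{2128170924679}{6332370} - 9 \sqrt{251}}$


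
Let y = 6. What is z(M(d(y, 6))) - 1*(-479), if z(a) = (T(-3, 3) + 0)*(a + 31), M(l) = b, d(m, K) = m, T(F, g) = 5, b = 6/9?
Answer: 1912/3 ≈ 637.33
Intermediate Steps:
b = ⅔ (b = 6*(⅑) = ⅔ ≈ 0.66667)
M(l) = ⅔
z(a) = 155 + 5*a (z(a) = (5 + 0)*(a + 31) = 5*(31 + a) = 155 + 5*a)
z(M(d(y, 6))) - 1*(-479) = (155 + 5*(⅔)) - 1*(-479) = (155 + 10/3) + 479 = 475/3 + 479 = 1912/3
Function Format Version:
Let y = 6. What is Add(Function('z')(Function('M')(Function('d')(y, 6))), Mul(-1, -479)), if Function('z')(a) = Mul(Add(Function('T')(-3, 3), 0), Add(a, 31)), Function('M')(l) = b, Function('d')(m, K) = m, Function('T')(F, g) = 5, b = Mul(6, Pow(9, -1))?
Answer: Rational(1912, 3) ≈ 637.33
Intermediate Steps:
b = Rational(2, 3) (b = Mul(6, Rational(1, 9)) = Rational(2, 3) ≈ 0.66667)
Function('M')(l) = Rational(2, 3)
Function('z')(a) = Add(155, Mul(5, a)) (Function('z')(a) = Mul(Add(5, 0), Add(a, 31)) = Mul(5, Add(31, a)) = Add(155, Mul(5, a)))
Add(Function('z')(Function('M')(Function('d')(y, 6))), Mul(-1, -479)) = Add(Add(155, Mul(5, Rational(2, 3))), Mul(-1, -479)) = Add(Add(155, Rational(10, 3)), 479) = Add(Rational(475, 3), 479) = Rational(1912, 3)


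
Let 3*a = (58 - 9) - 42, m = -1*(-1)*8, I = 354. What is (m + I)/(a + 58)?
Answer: 6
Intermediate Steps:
m = 8 (m = 1*8 = 8)
a = 7/3 (a = ((58 - 9) - 42)/3 = (49 - 42)/3 = (⅓)*7 = 7/3 ≈ 2.3333)
(m + I)/(a + 58) = (8 + 354)/(7/3 + 58) = 362/(181/3) = 362*(3/181) = 6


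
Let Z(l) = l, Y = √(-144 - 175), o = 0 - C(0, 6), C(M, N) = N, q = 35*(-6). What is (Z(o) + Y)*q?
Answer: 1260 - 210*I*√319 ≈ 1260.0 - 3750.7*I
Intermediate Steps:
q = -210
o = -6 (o = 0 - 1*6 = 0 - 6 = -6)
Y = I*√319 (Y = √(-319) = I*√319 ≈ 17.861*I)
(Z(o) + Y)*q = (-6 + I*√319)*(-210) = 1260 - 210*I*√319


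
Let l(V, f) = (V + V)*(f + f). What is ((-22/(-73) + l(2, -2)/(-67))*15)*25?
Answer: 990750/4891 ≈ 202.57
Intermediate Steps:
l(V, f) = 4*V*f (l(V, f) = (2*V)*(2*f) = 4*V*f)
((-22/(-73) + l(2, -2)/(-67))*15)*25 = ((-22/(-73) + (4*2*(-2))/(-67))*15)*25 = ((-22*(-1/73) - 16*(-1/67))*15)*25 = ((22/73 + 16/67)*15)*25 = ((2642/4891)*15)*25 = (39630/4891)*25 = 990750/4891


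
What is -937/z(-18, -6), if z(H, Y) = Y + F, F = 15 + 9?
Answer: -937/18 ≈ -52.056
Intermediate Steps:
F = 24
z(H, Y) = 24 + Y (z(H, Y) = Y + 24 = 24 + Y)
-937/z(-18, -6) = -937/(24 - 6) = -937/18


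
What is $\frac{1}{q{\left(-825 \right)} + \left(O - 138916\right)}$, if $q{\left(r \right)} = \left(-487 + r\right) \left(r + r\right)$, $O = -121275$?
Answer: $\frac{1}{1904609} \approx 5.2504 \cdot 10^{-7}$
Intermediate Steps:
$q{\left(r \right)} = 2 r \left(-487 + r\right)$ ($q{\left(r \right)} = \left(-487 + r\right) 2 r = 2 r \left(-487 + r\right)$)
$\frac{1}{q{\left(-825 \right)} + \left(O - 138916\right)} = \frac{1}{2 \left(-825\right) \left(-487 - 825\right) - 260191} = \frac{1}{2 \left(-825\right) \left(-1312\right) - 260191} = \frac{1}{2164800 - 260191} = \frac{1}{1904609}$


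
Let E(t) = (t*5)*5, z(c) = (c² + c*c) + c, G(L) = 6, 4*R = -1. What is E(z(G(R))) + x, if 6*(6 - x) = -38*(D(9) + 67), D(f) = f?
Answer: 7312/3 ≈ 2437.3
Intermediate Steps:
R = -¼ (R = (¼)*(-1) = -¼ ≈ -0.25000)
z(c) = c + 2*c² (z(c) = (c² + c²) + c = 2*c² + c = c + 2*c²)
x = 1462/3 (x = 6 - (-19)*(9 + 67)/3 = 6 - (-19)*76/3 = 6 - ⅙*(-2888) = 6 + 1444/3 = 1462/3 ≈ 487.33)
E(t) = 25*t (E(t) = (5*t)*5 = 25*t)
E(z(G(R))) + x = 25*(6*(1 + 2*6)) + 1462/3 = 25*(6*(1 + 12)) + 1462/3 = 25*(6*13) + 1462/3 = 25*78 + 1462/3 = 1950 + 1462/3 = 7312/3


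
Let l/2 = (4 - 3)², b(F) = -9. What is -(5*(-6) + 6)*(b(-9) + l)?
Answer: -168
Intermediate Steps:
l = 2 (l = 2*(4 - 3)² = 2*1² = 2*1 = 2)
-(5*(-6) + 6)*(b(-9) + l) = -(5*(-6) + 6)*(-9 + 2) = -(-30 + 6)*(-7) = -(-24)*(-7) = -1*168 = -168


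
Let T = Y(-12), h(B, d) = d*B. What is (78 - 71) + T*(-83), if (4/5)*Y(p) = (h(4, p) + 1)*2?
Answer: 19519/2 ≈ 9759.5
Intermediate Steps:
h(B, d) = B*d
Y(p) = 5/2 + 10*p (Y(p) = 5*((4*p + 1)*2)/4 = 5*((1 + 4*p)*2)/4 = 5*(2 + 8*p)/4 = 5/2 + 10*p)
T = -235/2 (T = 5/2 + 10*(-12) = 5/2 - 120 = -235/2 ≈ -117.50)
(78 - 71) + T*(-83) = (78 - 71) - 235/2*(-83) = 7 + 19505/2 = 19519/2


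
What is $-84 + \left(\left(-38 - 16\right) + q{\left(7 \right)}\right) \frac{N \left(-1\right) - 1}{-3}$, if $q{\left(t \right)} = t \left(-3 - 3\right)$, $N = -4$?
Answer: $12$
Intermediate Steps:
$q{\left(t \right)} = - 6 t$ ($q{\left(t \right)} = t \left(-6\right) = - 6 t$)
$-84 + \left(\left(-38 - 16\right) + q{\left(7 \right)}\right) \frac{N \left(-1\right) - 1}{-3} = -84 + \left(\left(-38 - 16\right) - 42\right) \frac{\left(-4\right) \left(-1\right) - 1}{-3} = -84 + \left(-54 - 42\right) \left(4 - 1\right) \left(- \frac{1}{3}\right) = -84 - 96 \cdot 3 \left(- \frac{1}{3}\right) = -84 - -96 = -84 + 96 = 12$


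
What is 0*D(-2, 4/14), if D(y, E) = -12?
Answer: 0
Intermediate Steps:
0*D(-2, 4/14) = 0*(-12) = 0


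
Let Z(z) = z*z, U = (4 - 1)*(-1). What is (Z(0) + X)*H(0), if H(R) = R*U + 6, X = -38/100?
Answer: -57/25 ≈ -2.2800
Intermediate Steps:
U = -3 (U = 3*(-1) = -3)
X = -19/50 (X = -38*1/100 = -19/50 ≈ -0.38000)
H(R) = 6 - 3*R (H(R) = R*(-3) + 6 = -3*R + 6 = 6 - 3*R)
Z(z) = z**2
(Z(0) + X)*H(0) = (0**2 - 19/50)*(6 - 3*0) = (0 - 19/50)*(6 + 0) = -19/50*6 = -57/25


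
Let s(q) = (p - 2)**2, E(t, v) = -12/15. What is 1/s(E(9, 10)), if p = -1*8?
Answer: 1/100 ≈ 0.010000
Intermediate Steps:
E(t, v) = -4/5 (E(t, v) = -12*1/15 = -4/5)
p = -8
s(q) = 100 (s(q) = (-8 - 2)**2 = (-10)**2 = 100)
1/s(E(9, 10)) = 1/100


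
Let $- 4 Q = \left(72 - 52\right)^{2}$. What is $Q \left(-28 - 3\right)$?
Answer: $3100$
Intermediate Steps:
$Q = -100$ ($Q = - \frac{\left(72 - 52\right)^{2}}{4} = - \frac{20^{2}}{4} = \left(- \frac{1}{4}\right) 400 = -100$)
$Q \left(-28 - 3\right) = - 100 \left(-28 - 3\right) = \left(-100\right) \left(-31\right) = 3100$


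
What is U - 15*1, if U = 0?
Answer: -15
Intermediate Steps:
U - 15*1 = 0 - 15*1 = 0 - 15 = -15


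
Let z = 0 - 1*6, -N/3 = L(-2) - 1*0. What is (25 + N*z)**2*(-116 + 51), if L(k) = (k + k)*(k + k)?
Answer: -6367985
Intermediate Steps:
L(k) = 4*k**2 (L(k) = (2*k)*(2*k) = 4*k**2)
N = -48 (N = -3*(4*(-2)**2 - 1*0) = -3*(4*4 + 0) = -3*(16 + 0) = -3*16 = -48)
z = -6 (z = 0 - 6 = -6)
(25 + N*z)**2*(-116 + 51) = (25 - 48*(-6))**2*(-116 + 51) = (25 + 288)**2*(-65) = 313**2*(-65) = 97969*(-65) = -6367985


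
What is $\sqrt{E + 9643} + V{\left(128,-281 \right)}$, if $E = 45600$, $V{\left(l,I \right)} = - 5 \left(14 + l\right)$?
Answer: $-710 + \sqrt{55243} \approx -474.96$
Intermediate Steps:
$V{\left(l,I \right)} = -70 - 5 l$
$\sqrt{E + 9643} + V{\left(128,-281 \right)} = \sqrt{45600 + 9643} - 710 = \sqrt{55243} - 710 = -710 + \sqrt{55243}$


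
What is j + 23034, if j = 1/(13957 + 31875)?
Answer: 1055694289/45832 ≈ 23034.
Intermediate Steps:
j = 1/45832 ≈ 2.1819e-5
j + 23034 = 1/45832 + 23034 = 1055694289/45832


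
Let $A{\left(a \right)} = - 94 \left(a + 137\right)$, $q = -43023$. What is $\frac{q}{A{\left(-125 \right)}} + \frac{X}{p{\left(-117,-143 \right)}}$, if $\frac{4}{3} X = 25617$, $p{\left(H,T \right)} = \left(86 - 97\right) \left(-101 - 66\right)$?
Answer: $\frac{33568411}{690712} \approx 48.6$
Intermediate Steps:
$p{\left(H,T \right)} = 1837$ ($p{\left(H,T \right)} = \left(-11\right) \left(-167\right) = 1837$)
$X = \frac{76851}{4}$ ($X = \frac{3}{4} \cdot 25617 = \frac{76851}{4} \approx 19213.0$)
$A{\left(a \right)} = -12878 - 94 a$ ($A{\left(a \right)} = - 94 \left(137 + a\right) = -12878 - 94 a$)
$\frac{q}{A{\left(-125 \right)}} + \frac{X}{p{\left(-117,-143 \right)}} = - \frac{43023}{-12878 - -11750} + \frac{76851}{4 \cdot 1837} = - \frac{43023}{-12878 + 11750} + \frac{76851}{4} \cdot \frac{1}{1837} = - \frac{43023}{-1128} + \frac{76851}{7348} = \left(-43023\right) \left(- \frac{1}{1128}\right) + \frac{76851}{7348} = \frac{14341}{376} + \frac{76851}{7348} = \frac{33568411}{690712}$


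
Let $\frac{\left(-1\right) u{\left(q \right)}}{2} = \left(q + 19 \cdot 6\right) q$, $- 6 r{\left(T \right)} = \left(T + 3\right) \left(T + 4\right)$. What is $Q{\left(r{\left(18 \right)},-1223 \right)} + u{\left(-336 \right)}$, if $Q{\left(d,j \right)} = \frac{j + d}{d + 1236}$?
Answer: $- \frac{172905556}{1159} \approx -1.4919 \cdot 10^{5}$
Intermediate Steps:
$r{\left(T \right)} = - \frac{\left(3 + T\right) \left(4 + T\right)}{6}$ ($r{\left(T \right)} = - \frac{\left(T + 3\right) \left(T + 4\right)}{6} = - \frac{\left(3 + T\right) \left(4 + T\right)}{6}$)
$u{\left(q \right)} = - 2 q \left(114 + q\right)$ ($u{\left(q \right)} = - 2 \left(q + 19 \cdot 6\right) q = - 2 \left(q + 114\right) q = - 2 \left(114 + q\right) q = - 2 q \left(114 + q\right)$)
$Q{\left(d,j \right)} = \frac{d + j}{1236 + d}$
$Q{\left(r{\left(18 \right)},-1223 \right)} + u{\left(-336 \right)} = \frac{\left(-2 - 21 - \frac{18^{2}}{6}\right) - 1223}{1236 - \left(23 + 54\right)} - - 672 \left(114 - 336\right) = \frac{\left(-2 - 21 - 54\right) - 1223}{1236 - 77} - \left(-672\right) \left(-222\right) = \frac{\left(-2 - 21 - 54\right) - 1223}{1236 - 77} - 149184 = \frac{-77 - 1223}{1236 - 77} - 149184 = \frac{1}{1159} \left(-1300\right) - 149184 = - \frac{1300}{1159} - 149184 = - \frac{172905556}{1159}$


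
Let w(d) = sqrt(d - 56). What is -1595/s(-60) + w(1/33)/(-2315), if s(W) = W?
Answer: 319/12 - I*sqrt(60951)/76395 ≈ 26.583 - 0.0032317*I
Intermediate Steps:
w(d) = sqrt(-56 + d)
-1595/s(-60) + w(1/33)/(-2315) = -1595/(-60) + sqrt(-56 + 1/33)/(-2315) = -1595*(-1/60) + sqrt(-56 + 1/33)*(-1/2315) = 319/12 + sqrt(-1847/33)*(-1/2315) = 319/12 + (I*sqrt(60951)/33)*(-1/2315) = 319/12 - I*sqrt(60951)/76395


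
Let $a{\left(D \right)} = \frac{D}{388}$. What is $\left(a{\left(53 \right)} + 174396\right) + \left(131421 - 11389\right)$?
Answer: $\frac{114238117}{388} \approx 2.9443 \cdot 10^{5}$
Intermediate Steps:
$a{\left(D \right)} = \frac{D}{388}$ ($a{\left(D \right)} = D \frac{1}{388} = \frac{D}{388}$)
$\left(a{\left(53 \right)} + 174396\right) + \left(131421 - 11389\right) = \left(\frac{1}{388} \cdot 53 + 174396\right) + \left(131421 - 11389\right) = \left(\frac{53}{388} + 174396\right) + \left(131421 - 11389\right) = \frac{67665701}{388} + 120032 = \frac{114238117}{388}$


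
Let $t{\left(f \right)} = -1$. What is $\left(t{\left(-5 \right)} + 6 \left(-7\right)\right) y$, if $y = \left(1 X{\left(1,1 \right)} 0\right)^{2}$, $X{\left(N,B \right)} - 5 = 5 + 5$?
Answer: $0$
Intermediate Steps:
$X{\left(N,B \right)} = 15$ ($X{\left(N,B \right)} = 5 + \left(5 + 5\right) = 5 + 10 = 15$)
$y = 0$ ($y = \left(1 \cdot 15 \cdot 0\right)^{2} = \left(15 \cdot 0\right)^{2} = 0^{2} = 0$)
$\left(t{\left(-5 \right)} + 6 \left(-7\right)\right) y = \left(-1 + 6 \left(-7\right)\right) 0 = \left(-1 - 42\right) 0 = \left(-43\right) 0 = 0$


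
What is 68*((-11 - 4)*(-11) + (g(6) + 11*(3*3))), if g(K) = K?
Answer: 18360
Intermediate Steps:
68*((-11 - 4)*(-11) + (g(6) + 11*(3*3))) = 68*((-11 - 4)*(-11) + (6 + 11*(3*3))) = 68*(-15*(-11) + (6 + 11*9)) = 68*(165 + (6 + 99)) = 68*(165 + 105) = 68*270 = 18360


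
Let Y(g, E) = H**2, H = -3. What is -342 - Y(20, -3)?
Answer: -351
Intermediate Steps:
Y(g, E) = 9 (Y(g, E) = (-3)**2 = 9)
-342 - Y(20, -3) = -342 - 1*9 = -342 - 9 = -351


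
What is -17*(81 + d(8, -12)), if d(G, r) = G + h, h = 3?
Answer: -1564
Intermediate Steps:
d(G, r) = 3 + G (d(G, r) = G + 3 = 3 + G)
-17*(81 + d(8, -12)) = -17*(81 + (3 + 8)) = -17*(81 + 11) = -17*92 = -1564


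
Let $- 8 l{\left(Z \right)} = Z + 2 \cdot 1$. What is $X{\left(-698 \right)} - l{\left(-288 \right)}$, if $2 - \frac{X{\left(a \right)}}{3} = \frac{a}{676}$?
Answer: $- \frac{18017}{676} \approx -26.652$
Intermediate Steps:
$X{\left(a \right)} = 6 - \frac{3 a}{676}$ ($X{\left(a \right)} = 6 - 3 \frac{a}{676} = 6 - \frac{3 a}{676}$)
$l{\left(Z \right)} = - \frac{1}{4} - \frac{Z}{8}$ ($l{\left(Z \right)} = - \frac{Z + 2 \cdot 1}{8} = - \frac{Z + 2}{8} = - \frac{2 + Z}{8} = - \frac{1}{4} - \frac{Z}{8}$)
$X{\left(-698 \right)} - l{\left(-288 \right)} = \left(6 - - \frac{1047}{338}\right) - \left(- \frac{1}{4} - -36\right) = \left(6 + \frac{1047}{338}\right) - \left(- \frac{1}{4} + 36\right) = \frac{3075}{338} - \frac{143}{4} = - \frac{18017}{676}$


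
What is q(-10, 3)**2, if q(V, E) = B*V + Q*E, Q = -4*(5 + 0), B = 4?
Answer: 10000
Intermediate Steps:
Q = -20 (Q = -4*5 = -20)
q(V, E) = -20*E + 4*V (q(V, E) = 4*V - 20*E = -20*E + 4*V)
q(-10, 3)**2 = (-20*3 + 4*(-10))**2 = (-60 - 40)**2 = (-100)**2 = 10000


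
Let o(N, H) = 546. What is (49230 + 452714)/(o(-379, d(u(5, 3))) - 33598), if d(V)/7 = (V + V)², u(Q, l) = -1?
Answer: -125486/8263 ≈ -15.186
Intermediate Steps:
d(V) = 28*V² (d(V) = 7*(V + V)² = 7*(2*V)² = 7*(4*V²) = 28*V²)
(49230 + 452714)/(o(-379, d(u(5, 3))) - 33598) = (49230 + 452714)/(546 - 33598) = 501944/(-33052) = 501944*(-1/33052) = -125486/8263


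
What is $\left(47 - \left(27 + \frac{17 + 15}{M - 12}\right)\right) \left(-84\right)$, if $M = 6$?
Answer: $-2128$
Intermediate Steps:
$\left(47 - \left(27 + \frac{17 + 15}{M - 12}\right)\right) \left(-84\right) = \left(47 - \left(27 + \frac{17 + 15}{6 - 12}\right)\right) \left(-84\right) = \left(47 - \left(27 - \frac{16}{3}\right)\right) \left(-84\right) = \left(47 - \frac{65}{3}\right) \left(-84\right) = \frac{76}{3} \left(-84\right) = -2128$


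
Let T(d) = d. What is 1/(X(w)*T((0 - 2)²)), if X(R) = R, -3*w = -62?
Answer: 3/248 ≈ 0.012097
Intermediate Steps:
w = 62/3 (w = -⅓*(-62) = 62/3 ≈ 20.667)
1/(X(w)*T((0 - 2)²)) = 1/(62*(0 - 2)²/3) = 1/((62/3)*(-2)²) = 1/((62/3)*4) = 1/(248/3) = 3/248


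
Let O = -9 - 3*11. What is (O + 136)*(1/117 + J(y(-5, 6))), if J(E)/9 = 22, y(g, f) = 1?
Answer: 2177698/117 ≈ 18613.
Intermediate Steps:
J(E) = 198 (J(E) = 9*22 = 198)
O = -42 (O = -9 - 33 = -42)
(O + 136)*(1/117 + J(y(-5, 6))) = (-42 + 136)*(1/117 + 198) = 94*(1/117 + 198) = 94*(23167/117) = 2177698/117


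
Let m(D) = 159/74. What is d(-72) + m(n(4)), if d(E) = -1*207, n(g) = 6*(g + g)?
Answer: -15159/74 ≈ -204.85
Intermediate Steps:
n(g) = 12*g (n(g) = 6*(2*g) = 12*g)
m(D) = 159/74 (m(D) = 159*(1/74) = 159/74)
d(E) = -207
d(-72) + m(n(4)) = -207 + 159/74 = -15159/74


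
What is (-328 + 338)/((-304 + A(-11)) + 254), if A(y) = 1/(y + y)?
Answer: -220/1101 ≈ -0.19982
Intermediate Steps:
A(y) = 1/(2*y)
(-328 + 338)/((-304 + A(-11)) + 254) = (-328 + 338)/((-304 + (½)/(-11)) + 254) = 10/((-304 + (½)*(-1/11)) + 254) = 10/((-304 - 1/22) + 254) = 10/(-6689/22 + 254) = 10/(-1101/22) = 10*(-22/1101) = -220/1101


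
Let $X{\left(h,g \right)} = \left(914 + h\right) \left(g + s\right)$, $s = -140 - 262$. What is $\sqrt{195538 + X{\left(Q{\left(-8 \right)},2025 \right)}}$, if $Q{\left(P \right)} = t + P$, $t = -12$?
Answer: $10 \sqrt{16465} \approx 1283.2$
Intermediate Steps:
$Q{\left(P \right)} = -12 + P$
$s = -402$ ($s = -140 - 262 = -402$)
$X{\left(h,g \right)} = \left(-402 + g\right) \left(914 + h\right)$ ($X{\left(h,g \right)} = \left(914 + h\right) \left(g - 402\right) = \left(914 + h\right) \left(-402 + g\right) = \left(-402 + g\right) \left(914 + h\right)$)
$\sqrt{195538 + X{\left(Q{\left(-8 \right)},2025 \right)}} = \sqrt{195538 + \left(-367428 - 402 \left(-12 - 8\right) + 914 \cdot 2025 + 2025 \left(-12 - 8\right)\right)} = \sqrt{195538 + \left(-367428 - -8040 + 1850850 + 2025 \left(-20\right)\right)} = \sqrt{195538 + \left(-367428 + 8040 + 1850850 - 40500\right)} = \sqrt{195538 + 1450962} = \sqrt{1646500} = 10 \sqrt{16465}$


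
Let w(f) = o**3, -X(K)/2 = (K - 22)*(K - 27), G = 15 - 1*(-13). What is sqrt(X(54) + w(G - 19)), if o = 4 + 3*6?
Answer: 2*sqrt(2230) ≈ 94.446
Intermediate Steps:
G = 28 (G = 15 + 13 = 28)
o = 22 (o = 4 + 18 = 22)
X(K) = -2*(-27 + K)*(-22 + K) (X(K) = -2*(K - 22)*(K - 27) = -2*(-22 + K)*(-27 + K) = -2*(-27 + K)*(-22 + K))
w(f) = 10648 (w(f) = 22**3 = 10648)
sqrt(X(54) + w(G - 19)) = sqrt((-1188 - 2*54**2 + 98*54) + 10648) = sqrt((-1188 - 2*2916 + 5292) + 10648) = sqrt((-1188 - 5832 + 5292) + 10648) = sqrt(-1728 + 10648) = sqrt(8920) = 2*sqrt(2230)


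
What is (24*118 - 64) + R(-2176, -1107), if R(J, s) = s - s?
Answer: 2768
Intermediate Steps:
R(J, s) = 0
(24*118 - 64) + R(-2176, -1107) = (24*118 - 64) + 0 = (2832 - 64) + 0 = 2768 + 0 = 2768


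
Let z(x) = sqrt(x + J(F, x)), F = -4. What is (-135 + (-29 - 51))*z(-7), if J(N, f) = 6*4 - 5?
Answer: -430*sqrt(3) ≈ -744.78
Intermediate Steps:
J(N, f) = 19 (J(N, f) = 24 - 5 = 19)
z(x) = sqrt(19 + x) (z(x) = sqrt(x + 19) = sqrt(19 + x))
(-135 + (-29 - 51))*z(-7) = (-135 + (-29 - 51))*sqrt(19 - 7) = (-135 - 80)*sqrt(12) = -430*sqrt(3)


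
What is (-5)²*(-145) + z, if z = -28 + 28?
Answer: -3625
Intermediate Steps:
z = 0
(-5)²*(-145) + z = (-5)²*(-145) + 0 = 25*(-145) + 0 = -3625 + 0 = -3625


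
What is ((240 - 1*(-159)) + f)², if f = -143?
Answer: 65536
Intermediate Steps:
((240 - 1*(-159)) + f)² = ((240 - 1*(-159)) - 143)² = ((240 + 159) - 143)² = (399 - 143)² = 256² = 65536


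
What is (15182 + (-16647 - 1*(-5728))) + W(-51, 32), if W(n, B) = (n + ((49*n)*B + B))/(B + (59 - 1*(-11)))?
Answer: 354839/102 ≈ 3478.8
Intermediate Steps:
W(n, B) = (B + n + 49*B*n)/(70 + B) (W(n, B) = (n + (49*B*n + B))/(B + (59 + 11)) = (n + (B + 49*B*n))/(B + 70) = (B + n + 49*B*n)/(70 + B))
(15182 + (-16647 - 1*(-5728))) + W(-51, 32) = (15182 + (-16647 - 1*(-5728))) + (32 - 51 + 49*32*(-51))/(70 + 32) = (15182 + (-16647 + 5728)) + (32 - 51 - 79968)/102 = (15182 - 10919) + (1/102)*(-79987) = 4263 - 79987/102 = 354839/102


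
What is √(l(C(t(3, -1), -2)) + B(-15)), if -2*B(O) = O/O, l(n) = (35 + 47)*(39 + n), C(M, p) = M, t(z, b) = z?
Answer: √13774/2 ≈ 58.681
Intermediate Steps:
l(n) = 3198 + 82*n (l(n) = 82*(39 + n) = 3198 + 82*n)
B(O) = -½ (B(O) = -O/(2*O) = -½*1 = -½)
√(l(C(t(3, -1), -2)) + B(-15)) = √((3198 + 82*3) - ½) = √((3198 + 246) - ½) = √(3444 - ½) = √(6887/2) = √13774/2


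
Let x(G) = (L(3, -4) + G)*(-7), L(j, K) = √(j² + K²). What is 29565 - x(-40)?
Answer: 29320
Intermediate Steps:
L(j, K) = √(K² + j²)
x(G) = -35 - 7*G (x(G) = (√((-4)² + 3²) + G)*(-7) = (√(16 + 9) + G)*(-7) = (√25 + G)*(-7) = (5 + G)*(-7) = -35 - 7*G)
29565 - x(-40) = 29565 - (-35 - 7*(-40)) = 29565 - (-35 + 280) = 29565 - 1*245 = 29565 - 245 = 29320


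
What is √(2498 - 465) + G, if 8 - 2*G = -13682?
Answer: 6845 + √2033 ≈ 6890.1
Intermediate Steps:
G = 6845 (G = 4 - ½*(-13682) = 4 + 6841 = 6845)
√(2498 - 465) + G = √(2498 - 465) + 6845 = √2033 + 6845 = 6845 + √2033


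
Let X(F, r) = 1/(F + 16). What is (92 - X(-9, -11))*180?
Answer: 115740/7 ≈ 16534.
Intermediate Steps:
X(F, r) = 1/(16 + F)
(92 - X(-9, -11))*180 = (92 - 1/(16 - 9))*180 = (92 - 1/7)*180 = (92 - 1*⅐)*180 = (92 - ⅐)*180 = (643/7)*180 = 115740/7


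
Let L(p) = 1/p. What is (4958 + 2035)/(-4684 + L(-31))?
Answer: -216783/145205 ≈ -1.4929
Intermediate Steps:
(4958 + 2035)/(-4684 + L(-31)) = (4958 + 2035)/(-4684 + 1/(-31)) = 6993/(-4684 - 1/31) = 6993/(-145205/31) = 6993*(-31/145205) = -216783/145205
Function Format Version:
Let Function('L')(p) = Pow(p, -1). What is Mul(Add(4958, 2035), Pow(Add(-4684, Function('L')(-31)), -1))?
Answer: Rational(-216783, 145205) ≈ -1.4929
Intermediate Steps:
Mul(Add(4958, 2035), Pow(Add(-4684, Function('L')(-31)), -1)) = Mul(Add(4958, 2035), Pow(Add(-4684, Pow(-31, -1)), -1)) = Mul(6993, Pow(Add(-4684, Rational(-1, 31)), -1)) = Mul(6993, Pow(Rational(-145205, 31), -1)) = Mul(6993, Rational(-31, 145205)) = Rational(-216783, 145205)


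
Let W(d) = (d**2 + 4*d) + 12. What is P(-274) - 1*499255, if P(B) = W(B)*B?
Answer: -20773063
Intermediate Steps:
W(d) = 12 + d**2 + 4*d
P(B) = B*(12 + B**2 + 4*B) (P(B) = (12 + B**2 + 4*B)*B = B*(12 + B**2 + 4*B))
P(-274) - 1*499255 = -274*(12 + (-274)**2 + 4*(-274)) - 1*499255 = -274*(12 + 75076 - 1096) - 499255 = -274*73992 - 499255 = -20273808 - 499255 = -20773063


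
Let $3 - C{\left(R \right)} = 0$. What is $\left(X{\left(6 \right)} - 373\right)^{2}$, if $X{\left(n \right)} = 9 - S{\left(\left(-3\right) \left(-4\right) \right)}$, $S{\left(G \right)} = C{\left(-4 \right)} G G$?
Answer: $633616$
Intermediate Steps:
$C{\left(R \right)} = 3$ ($C{\left(R \right)} = 3 - 0 = 3 + 0 = 3$)
$S{\left(G \right)} = 3 G^{2}$ ($S{\left(G \right)} = 3 G G = 3 G^{2}$)
$X{\left(n \right)} = -423$ ($X{\left(n \right)} = 9 - 3 \left(\left(-3\right) \left(-4\right)\right)^{2} = 9 - 3 \cdot 12^{2} = 9 - 3 \cdot 144 = 9 - 432 = -423$)
$\left(X{\left(6 \right)} - 373\right)^{2} = \left(-423 - 373\right)^{2} = \left(-796\right)^{2} = 633616$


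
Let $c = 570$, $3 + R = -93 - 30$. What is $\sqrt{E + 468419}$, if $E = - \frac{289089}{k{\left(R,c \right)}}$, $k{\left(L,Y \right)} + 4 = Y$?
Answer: $\frac{\sqrt{149897212790}}{566} \approx 684.04$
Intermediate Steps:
$R = -126$ ($R = -3 - 123 = -126$)
$k{\left(L,Y \right)} = -4 + Y$
$E = - \frac{289089}{566}$ ($E = - \frac{289089}{-4 + 570} = - \frac{289089}{566} \approx -510.76$)
$\sqrt{E + 468419} = \sqrt{- \frac{289089}{566} + 468419} = \sqrt{\frac{264836065}{566}} = \frac{\sqrt{149897212790}}{566}$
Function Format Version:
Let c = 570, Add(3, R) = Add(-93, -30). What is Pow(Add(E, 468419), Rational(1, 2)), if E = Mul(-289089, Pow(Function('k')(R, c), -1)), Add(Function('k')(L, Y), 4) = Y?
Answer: Mul(Rational(1, 566), Pow(149897212790, Rational(1, 2))) ≈ 684.04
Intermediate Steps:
R = -126 (R = Add(-3, Add(-93, -30)) = Add(-3, -123) = -126)
Function('k')(L, Y) = Add(-4, Y)
E = Rational(-289089, 566) (E = Mul(-289089, Pow(Add(-4, 570), -1)) = Mul(-289089, Pow(566, -1)) = Mul(-289089, Rational(1, 566)) = Rational(-289089, 566) ≈ -510.76)
Pow(Add(E, 468419), Rational(1, 2)) = Pow(Add(Rational(-289089, 566), 468419), Rational(1, 2)) = Pow(Rational(264836065, 566), Rational(1, 2)) = Mul(Rational(1, 566), Pow(149897212790, Rational(1, 2)))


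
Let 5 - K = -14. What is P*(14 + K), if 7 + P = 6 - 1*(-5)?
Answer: 132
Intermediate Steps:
K = 19 (K = 5 - 1*(-14) = 5 + 14 = 19)
P = 4 (P = -7 + (6 - 1*(-5)) = -7 + (6 + 5) = -7 + 11 = 4)
P*(14 + K) = 4*(14 + 19) = 4*33 = 132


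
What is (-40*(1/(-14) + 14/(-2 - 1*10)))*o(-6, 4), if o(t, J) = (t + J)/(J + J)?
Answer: -260/21 ≈ -12.381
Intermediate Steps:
o(t, J) = (J + t)/(2*J) (o(t, J) = (J + t)/((2*J)) = (J + t)*(1/(2*J)) = (J + t)/(2*J))
(-40*(1/(-14) + 14/(-2 - 1*10)))*o(-6, 4) = (-40*(1/(-14) + 14/(-2 - 1*10)))*((½)*(4 - 6)/4) = (-40*(1*(-1/14) + 14/(-2 - 10)))*((½)*(¼)*(-2)) = -40*(-1/14 + 14/(-12))*(-¼) = -40*(-1/14 + 14*(-1/12))*(-¼) = -40*(-1/14 - 7/6)*(-¼) = -40*(-26/21)*(-¼) = (1040/21)*(-¼) = -260/21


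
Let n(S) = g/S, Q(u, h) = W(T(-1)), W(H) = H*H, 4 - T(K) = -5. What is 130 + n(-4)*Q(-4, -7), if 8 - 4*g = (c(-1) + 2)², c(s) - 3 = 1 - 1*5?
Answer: 1513/16 ≈ 94.563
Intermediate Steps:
T(K) = 9 (T(K) = 4 - 1*(-5) = 4 + 5 = 9)
W(H) = H²
Q(u, h) = 81 (Q(u, h) = 9² = 81)
c(s) = -1 (c(s) = 3 + (1 - 1*5) = 3 + (1 - 5) = 3 - 4 = -1)
g = 7/4 (g = 2 - (-1 + 2)²/4 = 2 - ¼*1² = 2 - ¼*1 = 2 - ¼ = 7/4 ≈ 1.7500)
n(S) = 7/(4*S)
130 + n(-4)*Q(-4, -7) = 130 + ((7/4)/(-4))*81 = 130 + ((7/4)*(-¼))*81 = 130 - 7/16*81 = 130 - 567/16 = 1513/16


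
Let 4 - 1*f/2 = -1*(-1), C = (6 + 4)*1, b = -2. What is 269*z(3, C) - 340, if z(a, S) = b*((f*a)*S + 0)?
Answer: -97180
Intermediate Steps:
C = 10 (C = 10*1 = 10)
f = 6 (f = 8 - (-2)*(-1) = 8 - 2*1 = 8 - 2 = 6)
z(a, S) = -12*S*a (z(a, S) = -2*((6*a)*S + 0) = -2*(6*S*a + 0) = -12*S*a)
269*z(3, C) - 340 = 269*(-12*10*3) - 340 = 269*(-360) - 340 = -96840 - 340 = -97180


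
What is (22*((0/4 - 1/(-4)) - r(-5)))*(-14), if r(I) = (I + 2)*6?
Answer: -5621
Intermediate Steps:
r(I) = 12 + 6*I (r(I) = (2 + I)*6 = 12 + 6*I)
(22*((0/4 - 1/(-4)) - r(-5)))*(-14) = (22*((0/4 - 1/(-4)) - (12 + 6*(-5))))*(-14) = (22*((0*(¼) - 1*(-¼)) - (12 - 30)))*(-14) = (22*((0 + ¼) - 1*(-18)))*(-14) = (22*(¼ + 18))*(-14) = (22*(73/4))*(-14) = (803/2)*(-14) = -5621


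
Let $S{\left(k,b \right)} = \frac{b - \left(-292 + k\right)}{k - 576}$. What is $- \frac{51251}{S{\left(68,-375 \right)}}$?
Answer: $- \frac{26035508}{151} \approx -1.7242 \cdot 10^{5}$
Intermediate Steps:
$S{\left(k,b \right)} = \frac{292 + b - k}{-576 + k}$
$- \frac{51251}{S{\left(68,-375 \right)}} = - \frac{51251}{\frac{1}{-576 + 68} \left(292 - 375 - 68\right)} = - \frac{51251}{\frac{1}{-508} \left(292 - 375 - 68\right)} = - \frac{51251}{\left(- \frac{1}{508}\right) \left(-151\right)} = - \frac{51251}{\frac{151}{508}} = \left(-51251\right) \frac{508}{151} = - \frac{26035508}{151}$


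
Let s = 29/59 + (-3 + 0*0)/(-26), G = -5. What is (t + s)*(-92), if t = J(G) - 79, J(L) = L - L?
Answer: 5531730/767 ≈ 7212.2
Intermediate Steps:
J(L) = 0
s = 931/1534 (s = 29*(1/59) + (-3 + 0)*(-1/26) = 29/59 - 3*(-1/26) = 29/59 + 3/26 = 931/1534 ≈ 0.60691)
t = -79 (t = 0 - 79 = -79)
(t + s)*(-92) = (-79 + 931/1534)*(-92) = -120255/1534*(-92) = 5531730/767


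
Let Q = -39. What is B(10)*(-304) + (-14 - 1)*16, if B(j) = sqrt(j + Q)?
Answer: -240 - 304*I*sqrt(29) ≈ -240.0 - 1637.1*I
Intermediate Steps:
B(j) = sqrt(-39 + j) (B(j) = sqrt(j - 39) = sqrt(-39 + j))
B(10)*(-304) + (-14 - 1)*16 = sqrt(-39 + 10)*(-304) + (-14 - 1)*16 = sqrt(-29)*(-304) - 15*16 = (I*sqrt(29))*(-304) - 240 = -304*I*sqrt(29) - 240 = -240 - 304*I*sqrt(29)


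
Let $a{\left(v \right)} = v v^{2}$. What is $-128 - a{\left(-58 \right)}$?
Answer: $194984$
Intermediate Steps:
$a{\left(v \right)} = v^{3}$
$-128 - a{\left(-58 \right)} = -128 - \left(-58\right)^{3} = -128 - -195112 = -128 + 195112 = 194984$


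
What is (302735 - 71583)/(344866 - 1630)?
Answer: 57788/85809 ≈ 0.67345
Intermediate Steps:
(302735 - 71583)/(344866 - 1630) = 231152/343236 = 231152*(1/343236) = 57788/85809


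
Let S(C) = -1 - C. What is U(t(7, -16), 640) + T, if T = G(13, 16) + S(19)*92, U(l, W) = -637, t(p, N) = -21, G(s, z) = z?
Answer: -2461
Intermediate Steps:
T = -1824 (T = 16 + (-1 - 1*19)*92 = 16 + (-1 - 19)*92 = 16 - 20*92 = 16 - 1840 = -1824)
U(t(7, -16), 640) + T = -637 - 1824 = -2461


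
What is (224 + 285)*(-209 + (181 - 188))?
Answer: -109944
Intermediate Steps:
(224 + 285)*(-209 + (181 - 188)) = 509*(-209 - 7) = 509*(-216) = -109944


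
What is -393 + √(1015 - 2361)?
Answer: -393 + I*√1346 ≈ -393.0 + 36.688*I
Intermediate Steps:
-393 + √(1015 - 2361) = -393 + √(-1346) = -393 + I*√1346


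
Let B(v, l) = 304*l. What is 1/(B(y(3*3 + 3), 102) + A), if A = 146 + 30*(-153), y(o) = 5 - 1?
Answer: 1/26564 ≈ 3.7645e-5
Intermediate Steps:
y(o) = 4
A = -4444 (A = 146 - 4590 = -4444)
1/(B(y(3*3 + 3), 102) + A) = 1/(304*102 - 4444) = 1/(31008 - 4444) = 1/26564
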